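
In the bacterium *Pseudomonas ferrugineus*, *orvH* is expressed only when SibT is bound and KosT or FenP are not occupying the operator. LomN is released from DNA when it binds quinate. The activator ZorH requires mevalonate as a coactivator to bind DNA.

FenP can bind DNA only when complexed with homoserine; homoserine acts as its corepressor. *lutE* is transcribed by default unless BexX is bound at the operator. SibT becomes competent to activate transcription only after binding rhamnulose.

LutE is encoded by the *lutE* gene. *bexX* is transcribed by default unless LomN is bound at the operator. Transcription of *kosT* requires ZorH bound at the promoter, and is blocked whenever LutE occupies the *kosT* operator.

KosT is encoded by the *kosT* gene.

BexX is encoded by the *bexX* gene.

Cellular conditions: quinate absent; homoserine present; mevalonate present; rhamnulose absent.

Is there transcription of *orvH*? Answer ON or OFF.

OFF

Mevalonate is present, so ZorH is active.
Quinate is absent, so LomN is active.
With repressor LomN bound, *bexX* is not transcribed.
So BexX is not produced.
With no repressor bound, *lutE* is transcribed.
So LutE is produced and active.
With repressor LutE bound, *kosT* is not transcribed.
So KosT is not produced.
Rhamnulose is absent, so SibT is inactive.
Homoserine is present, so FenP is active.
With repressor FenP bound, *orvH* is not transcribed.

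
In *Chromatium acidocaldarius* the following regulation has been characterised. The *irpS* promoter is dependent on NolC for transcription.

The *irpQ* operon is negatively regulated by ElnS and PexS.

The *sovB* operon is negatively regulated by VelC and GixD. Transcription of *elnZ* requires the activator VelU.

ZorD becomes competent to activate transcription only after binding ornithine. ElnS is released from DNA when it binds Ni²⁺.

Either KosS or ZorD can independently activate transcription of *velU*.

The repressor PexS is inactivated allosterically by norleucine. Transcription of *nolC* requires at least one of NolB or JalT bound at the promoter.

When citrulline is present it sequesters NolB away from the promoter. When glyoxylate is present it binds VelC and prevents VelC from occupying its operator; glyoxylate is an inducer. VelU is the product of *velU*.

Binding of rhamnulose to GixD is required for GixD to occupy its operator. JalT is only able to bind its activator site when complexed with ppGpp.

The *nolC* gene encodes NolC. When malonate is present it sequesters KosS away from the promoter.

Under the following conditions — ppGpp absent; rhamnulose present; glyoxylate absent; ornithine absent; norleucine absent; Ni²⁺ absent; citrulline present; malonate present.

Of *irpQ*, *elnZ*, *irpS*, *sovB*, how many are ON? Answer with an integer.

Ni²⁺ is absent, so ElnS is active.
Norleucine is absent, so PexS is active.
With repressor ElnS bound, *irpQ* is not transcribed.
→ *irpQ* is OFF.
Malonate is present, so KosS is inactive.
Ornithine is absent, so ZorD is inactive.
No activator is available at the *velU* promoter, so *velU* is not transcribed.
So VelU is not produced.
Required activator VelU is absent, so *elnZ* is not transcribed.
→ *elnZ* is OFF.
Citrulline is present, so NolB is inactive.
ppGpp is absent, so JalT is inactive.
No activator is available at the *nolC* promoter, so *nolC* is not transcribed.
So NolC is not produced.
Required activator NolC is absent, so *irpS* is not transcribed.
→ *irpS* is OFF.
Glyoxylate is absent, so VelC is active.
Rhamnulose is present, so GixD is active.
With repressor VelC bound, *sovB* is not transcribed.
→ *sovB* is OFF.
0 of the 4 genes are transcribed.

0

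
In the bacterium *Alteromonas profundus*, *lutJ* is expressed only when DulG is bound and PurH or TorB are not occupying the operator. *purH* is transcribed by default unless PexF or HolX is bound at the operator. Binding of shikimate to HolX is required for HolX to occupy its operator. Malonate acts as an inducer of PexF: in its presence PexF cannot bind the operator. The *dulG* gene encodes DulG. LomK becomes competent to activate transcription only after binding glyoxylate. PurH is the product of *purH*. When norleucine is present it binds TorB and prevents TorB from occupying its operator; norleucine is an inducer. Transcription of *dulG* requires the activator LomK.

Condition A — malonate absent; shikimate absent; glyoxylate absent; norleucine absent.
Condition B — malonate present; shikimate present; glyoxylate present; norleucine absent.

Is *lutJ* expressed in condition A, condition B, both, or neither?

Condition A:
Malonate is absent, so PexF is active.
Shikimate is absent, so HolX is inactive.
With repressor PexF bound, *purH* is not transcribed.
So PurH is not produced.
Glyoxylate is absent, so LomK is inactive.
Required activator LomK is absent, so *dulG* is not transcribed.
So DulG is not produced.
Norleucine is absent, so TorB is active.
With repressor TorB bound, *lutJ* is not transcribed.
→ *lutJ* is OFF in A.
Condition B:
Malonate is present, so PexF is inactive.
Shikimate is present, so HolX is active.
With repressor HolX bound, *purH* is not transcribed.
So PurH is not produced.
Glyoxylate is present, so LomK is active.
No repressor is bound and LomK is active, so *dulG* is transcribed.
So DulG is produced and active.
Norleucine is absent, so TorB is active.
With repressor TorB bound, *lutJ* is not transcribed.
→ *lutJ* is OFF in B.

neither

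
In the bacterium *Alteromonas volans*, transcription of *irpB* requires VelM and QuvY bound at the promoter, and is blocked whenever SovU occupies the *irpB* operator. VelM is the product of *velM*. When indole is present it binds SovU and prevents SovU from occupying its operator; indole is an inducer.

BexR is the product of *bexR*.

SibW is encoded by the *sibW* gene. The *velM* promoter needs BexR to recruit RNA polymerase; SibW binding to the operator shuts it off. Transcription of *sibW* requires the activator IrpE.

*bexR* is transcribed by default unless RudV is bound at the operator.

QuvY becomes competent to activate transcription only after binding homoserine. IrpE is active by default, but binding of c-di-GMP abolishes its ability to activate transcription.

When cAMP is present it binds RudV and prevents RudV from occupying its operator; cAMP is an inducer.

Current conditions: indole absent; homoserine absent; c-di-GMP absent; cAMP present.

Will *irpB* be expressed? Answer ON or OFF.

OFF

c-di-GMP is absent, so IrpE is active.
No repressor is bound and IrpE is active, so *sibW* is transcribed.
So SibW is produced and active.
cAMP is present, so RudV is inactive.
With no repressor bound, *bexR* is transcribed.
So BexR is produced and active.
With repressor SibW bound, *velM* is not transcribed.
So VelM is not produced.
Homoserine is absent, so QuvY is inactive.
Indole is absent, so SovU is active.
With repressor SovU bound, *irpB* is not transcribed.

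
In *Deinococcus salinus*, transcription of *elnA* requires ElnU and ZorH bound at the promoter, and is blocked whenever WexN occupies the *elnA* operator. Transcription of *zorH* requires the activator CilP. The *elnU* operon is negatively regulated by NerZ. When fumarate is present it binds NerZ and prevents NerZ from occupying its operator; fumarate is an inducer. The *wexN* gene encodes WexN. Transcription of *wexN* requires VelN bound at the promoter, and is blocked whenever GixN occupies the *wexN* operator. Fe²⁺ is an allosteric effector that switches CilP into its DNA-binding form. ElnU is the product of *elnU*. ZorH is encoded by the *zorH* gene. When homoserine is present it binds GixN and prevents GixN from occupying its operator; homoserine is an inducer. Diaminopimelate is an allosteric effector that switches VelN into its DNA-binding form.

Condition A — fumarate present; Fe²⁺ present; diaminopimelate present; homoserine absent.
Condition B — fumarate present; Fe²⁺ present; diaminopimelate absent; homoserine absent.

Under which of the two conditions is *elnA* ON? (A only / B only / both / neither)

Condition A:
Fumarate is present, so NerZ is inactive.
With no repressor bound, *elnU* is transcribed.
So ElnU is produced and active.
Fe²⁺ is present, so CilP is active.
No repressor is bound and CilP is active, so *zorH* is transcribed.
So ZorH is produced and active.
Diaminopimelate is present, so VelN is active.
Homoserine is absent, so GixN is active.
With repressor GixN bound, *wexN* is not transcribed.
So WexN is not produced.
No repressor is bound and ElnU and ZorH are active, so *elnA* is transcribed.
→ *elnA* is ON in A.
Condition B:
Fumarate is present, so NerZ is inactive.
With no repressor bound, *elnU* is transcribed.
So ElnU is produced and active.
Fe²⁺ is present, so CilP is active.
No repressor is bound and CilP is active, so *zorH* is transcribed.
So ZorH is produced and active.
Diaminopimelate is absent, so VelN is inactive.
Homoserine is absent, so GixN is active.
With repressor GixN bound, *wexN* is not transcribed.
So WexN is not produced.
No repressor is bound and ElnU and ZorH are active, so *elnA* is transcribed.
→ *elnA* is ON in B.

both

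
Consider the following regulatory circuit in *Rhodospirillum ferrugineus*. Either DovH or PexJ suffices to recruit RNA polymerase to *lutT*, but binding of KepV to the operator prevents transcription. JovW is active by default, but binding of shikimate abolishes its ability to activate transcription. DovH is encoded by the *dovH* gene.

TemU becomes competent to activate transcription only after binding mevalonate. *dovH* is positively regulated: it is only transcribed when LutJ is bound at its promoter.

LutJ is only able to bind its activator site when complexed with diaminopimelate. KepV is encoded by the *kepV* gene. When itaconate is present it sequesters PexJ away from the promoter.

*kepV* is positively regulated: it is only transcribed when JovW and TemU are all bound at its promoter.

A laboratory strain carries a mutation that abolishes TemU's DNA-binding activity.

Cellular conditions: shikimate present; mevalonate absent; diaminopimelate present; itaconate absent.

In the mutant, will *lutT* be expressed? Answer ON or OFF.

Diaminopimelate is present, so LutJ is active.
No repressor is bound and LutJ is active, so *dovH* is transcribed.
So DovH is produced and active.
Itaconate is absent, so PexJ is active.
Shikimate is present, so JovW is inactive.
TemU is non-functional in this strain, so it has no effect.
Required activator JovW is absent, so *kepV* is not transcribed.
So KepV is not produced.
Activator DovH is present, so *lutT* is transcribed.

ON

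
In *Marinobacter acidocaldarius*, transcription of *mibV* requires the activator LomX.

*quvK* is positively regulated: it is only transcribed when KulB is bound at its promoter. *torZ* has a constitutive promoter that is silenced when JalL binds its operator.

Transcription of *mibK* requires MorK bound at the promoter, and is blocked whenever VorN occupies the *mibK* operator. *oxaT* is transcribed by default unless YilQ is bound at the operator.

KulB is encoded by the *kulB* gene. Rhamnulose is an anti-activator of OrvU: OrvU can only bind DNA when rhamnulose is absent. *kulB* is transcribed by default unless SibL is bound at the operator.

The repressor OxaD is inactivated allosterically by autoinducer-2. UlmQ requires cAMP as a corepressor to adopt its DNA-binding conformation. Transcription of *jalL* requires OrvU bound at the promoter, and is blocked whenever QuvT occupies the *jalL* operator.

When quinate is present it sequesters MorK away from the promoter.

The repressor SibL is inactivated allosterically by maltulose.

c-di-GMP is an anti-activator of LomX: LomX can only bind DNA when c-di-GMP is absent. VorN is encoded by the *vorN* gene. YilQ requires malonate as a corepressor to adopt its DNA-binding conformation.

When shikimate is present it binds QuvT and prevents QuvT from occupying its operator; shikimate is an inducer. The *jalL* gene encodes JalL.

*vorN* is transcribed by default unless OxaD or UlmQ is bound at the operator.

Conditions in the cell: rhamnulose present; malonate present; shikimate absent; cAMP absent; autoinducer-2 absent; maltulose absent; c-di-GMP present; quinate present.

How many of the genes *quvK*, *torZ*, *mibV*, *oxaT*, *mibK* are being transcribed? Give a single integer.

1

Maltulose is absent, so SibL is active.
With repressor SibL bound, *kulB* is not transcribed.
So KulB is not produced.
Required activator KulB is absent, so *quvK* is not transcribed.
→ *quvK* is OFF.
Shikimate is absent, so QuvT is active.
Rhamnulose is present, so OrvU is inactive.
With repressor QuvT bound, *jalL* is not transcribed.
So JalL is not produced.
With no repressor bound, *torZ* is transcribed.
→ *torZ* is ON.
c-di-GMP is present, so LomX is inactive.
Required activator LomX is absent, so *mibV* is not transcribed.
→ *mibV* is OFF.
Malonate is present, so YilQ is active.
With repressor YilQ bound, *oxaT* is not transcribed.
→ *oxaT* is OFF.
Autoinducer-2 is absent, so OxaD is active.
cAMP is absent, so UlmQ is inactive.
With repressor OxaD bound, *vorN* is not transcribed.
So VorN is not produced.
Quinate is present, so MorK is inactive.
Required activator MorK is absent, so *mibK* is not transcribed.
→ *mibK* is OFF.
1 of the 5 genes is transcribed.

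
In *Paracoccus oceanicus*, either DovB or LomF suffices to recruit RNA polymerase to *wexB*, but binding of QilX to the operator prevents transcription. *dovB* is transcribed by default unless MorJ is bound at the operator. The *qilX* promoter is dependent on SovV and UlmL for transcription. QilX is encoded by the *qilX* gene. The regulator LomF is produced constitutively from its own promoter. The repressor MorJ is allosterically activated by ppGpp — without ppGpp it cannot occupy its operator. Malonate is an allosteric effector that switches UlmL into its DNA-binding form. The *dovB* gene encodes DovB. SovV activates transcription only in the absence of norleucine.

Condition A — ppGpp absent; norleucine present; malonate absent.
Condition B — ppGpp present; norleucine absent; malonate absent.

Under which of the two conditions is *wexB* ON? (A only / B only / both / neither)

Condition A:
ppGpp is absent, so MorJ is inactive.
With no repressor bound, *dovB* is transcribed.
So DovB is produced and active.
LomF is produced constitutively and is active.
Norleucine is present, so SovV is inactive.
Malonate is absent, so UlmL is inactive.
Required activator SovV is absent, so *qilX* is not transcribed.
So QilX is not produced.
Activator DovB is present, so *wexB* is transcribed.
→ *wexB* is ON in A.
Condition B:
ppGpp is present, so MorJ is active.
With repressor MorJ bound, *dovB* is not transcribed.
So DovB is not produced.
LomF is produced constitutively and is active.
Norleucine is absent, so SovV is active.
Malonate is absent, so UlmL is inactive.
Required activator UlmL is absent, so *qilX* is not transcribed.
So QilX is not produced.
Activator LomF is present, so *wexB* is transcribed.
→ *wexB* is ON in B.

both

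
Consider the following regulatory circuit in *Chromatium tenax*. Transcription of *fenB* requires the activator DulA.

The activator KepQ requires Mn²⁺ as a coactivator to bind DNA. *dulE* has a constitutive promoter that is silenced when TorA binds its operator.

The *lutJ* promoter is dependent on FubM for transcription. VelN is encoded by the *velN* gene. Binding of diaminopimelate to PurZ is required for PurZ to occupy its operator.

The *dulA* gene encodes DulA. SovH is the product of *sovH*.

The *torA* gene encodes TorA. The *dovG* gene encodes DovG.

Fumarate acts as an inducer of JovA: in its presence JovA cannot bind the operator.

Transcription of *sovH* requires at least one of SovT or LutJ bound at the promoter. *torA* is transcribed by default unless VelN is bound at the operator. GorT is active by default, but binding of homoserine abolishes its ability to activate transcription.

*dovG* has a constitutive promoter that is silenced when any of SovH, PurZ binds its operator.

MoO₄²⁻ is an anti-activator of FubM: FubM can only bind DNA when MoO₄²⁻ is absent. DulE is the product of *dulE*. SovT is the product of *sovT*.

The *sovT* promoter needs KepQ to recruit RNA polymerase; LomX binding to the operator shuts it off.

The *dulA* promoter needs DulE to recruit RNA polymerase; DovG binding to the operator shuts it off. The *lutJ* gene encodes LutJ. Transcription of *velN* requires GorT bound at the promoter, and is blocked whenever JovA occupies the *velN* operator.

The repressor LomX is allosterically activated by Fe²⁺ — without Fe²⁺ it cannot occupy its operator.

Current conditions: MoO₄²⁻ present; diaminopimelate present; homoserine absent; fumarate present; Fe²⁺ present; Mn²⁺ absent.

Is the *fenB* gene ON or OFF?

ON

Fumarate is present, so JovA is inactive.
Homoserine is absent, so GorT is active.
No repressor is bound and GorT is active, so *velN* is transcribed.
So VelN is produced and active.
With repressor VelN bound, *torA* is not transcribed.
So TorA is not produced.
With no repressor bound, *dulE* is transcribed.
So DulE is produced and active.
Fe²⁺ is present, so LomX is active.
Mn²⁺ is absent, so KepQ is inactive.
With repressor LomX bound, *sovT* is not transcribed.
So SovT is not produced.
MoO₄²⁻ is present, so FubM is inactive.
Required activator FubM is absent, so *lutJ* is not transcribed.
So LutJ is not produced.
No activator is available at the *sovH* promoter, so *sovH* is not transcribed.
So SovH is not produced.
Diaminopimelate is present, so PurZ is active.
With repressor PurZ bound, *dovG* is not transcribed.
So DovG is not produced.
No repressor is bound and DulE is active, so *dulA* is transcribed.
So DulA is produced and active.
No repressor is bound and DulA is active, so *fenB* is transcribed.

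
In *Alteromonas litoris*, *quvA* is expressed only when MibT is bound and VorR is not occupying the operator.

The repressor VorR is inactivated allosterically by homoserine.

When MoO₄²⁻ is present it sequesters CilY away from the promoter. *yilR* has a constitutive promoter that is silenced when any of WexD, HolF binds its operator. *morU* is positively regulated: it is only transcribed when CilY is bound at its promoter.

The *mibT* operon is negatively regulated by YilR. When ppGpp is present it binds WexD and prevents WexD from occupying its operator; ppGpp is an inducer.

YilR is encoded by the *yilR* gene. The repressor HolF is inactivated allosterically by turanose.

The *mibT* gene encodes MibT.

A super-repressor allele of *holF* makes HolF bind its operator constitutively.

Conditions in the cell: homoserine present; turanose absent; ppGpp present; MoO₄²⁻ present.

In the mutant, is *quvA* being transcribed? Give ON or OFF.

ppGpp is present, so WexD is inactive.
HolF is constitutively active in this strain.
With repressor HolF bound, *yilR* is not transcribed.
So YilR is not produced.
With no repressor bound, *mibT* is transcribed.
So MibT is produced and active.
Homoserine is present, so VorR is inactive.
No repressor is bound and MibT is active, so *quvA* is transcribed.

ON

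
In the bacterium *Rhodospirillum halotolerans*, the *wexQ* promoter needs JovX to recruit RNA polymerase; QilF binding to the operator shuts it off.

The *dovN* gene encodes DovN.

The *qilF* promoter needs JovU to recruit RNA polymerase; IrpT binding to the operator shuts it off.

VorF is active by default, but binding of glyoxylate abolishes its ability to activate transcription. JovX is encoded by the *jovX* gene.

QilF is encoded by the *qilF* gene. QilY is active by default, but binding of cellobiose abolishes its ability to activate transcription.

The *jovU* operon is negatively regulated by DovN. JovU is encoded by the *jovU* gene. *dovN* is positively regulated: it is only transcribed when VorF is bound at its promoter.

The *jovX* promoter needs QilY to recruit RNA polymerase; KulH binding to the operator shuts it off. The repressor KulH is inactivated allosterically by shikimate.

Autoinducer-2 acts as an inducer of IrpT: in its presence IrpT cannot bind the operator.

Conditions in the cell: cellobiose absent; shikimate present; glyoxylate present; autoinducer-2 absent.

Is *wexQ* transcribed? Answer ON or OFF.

Glyoxylate is present, so VorF is inactive.
Required activator VorF is absent, so *dovN* is not transcribed.
So DovN is not produced.
With no repressor bound, *jovU* is transcribed.
So JovU is produced and active.
Autoinducer-2 is absent, so IrpT is active.
With repressor IrpT bound, *qilF* is not transcribed.
So QilF is not produced.
Cellobiose is absent, so QilY is active.
Shikimate is present, so KulH is inactive.
No repressor is bound and QilY is active, so *jovX* is transcribed.
So JovX is produced and active.
No repressor is bound and JovX is active, so *wexQ* is transcribed.

ON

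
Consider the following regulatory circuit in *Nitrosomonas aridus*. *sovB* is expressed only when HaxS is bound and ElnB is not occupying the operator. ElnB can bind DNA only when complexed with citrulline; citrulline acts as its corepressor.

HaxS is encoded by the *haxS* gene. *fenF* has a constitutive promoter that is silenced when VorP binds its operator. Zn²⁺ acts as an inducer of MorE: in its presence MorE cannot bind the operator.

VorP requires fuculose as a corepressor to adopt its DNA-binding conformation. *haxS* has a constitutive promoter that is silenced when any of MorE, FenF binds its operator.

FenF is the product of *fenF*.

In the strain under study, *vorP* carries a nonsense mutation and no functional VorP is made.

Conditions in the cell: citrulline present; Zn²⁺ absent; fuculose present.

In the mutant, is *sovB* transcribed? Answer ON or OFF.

OFF

Citrulline is present, so ElnB is active.
Zn²⁺ is absent, so MorE is active.
VorP is non-functional in this strain, so it has no effect.
With no repressor bound, *fenF* is transcribed.
So FenF is produced and active.
With repressor MorE bound, *haxS* is not transcribed.
So HaxS is not produced.
With repressor ElnB bound, *sovB* is not transcribed.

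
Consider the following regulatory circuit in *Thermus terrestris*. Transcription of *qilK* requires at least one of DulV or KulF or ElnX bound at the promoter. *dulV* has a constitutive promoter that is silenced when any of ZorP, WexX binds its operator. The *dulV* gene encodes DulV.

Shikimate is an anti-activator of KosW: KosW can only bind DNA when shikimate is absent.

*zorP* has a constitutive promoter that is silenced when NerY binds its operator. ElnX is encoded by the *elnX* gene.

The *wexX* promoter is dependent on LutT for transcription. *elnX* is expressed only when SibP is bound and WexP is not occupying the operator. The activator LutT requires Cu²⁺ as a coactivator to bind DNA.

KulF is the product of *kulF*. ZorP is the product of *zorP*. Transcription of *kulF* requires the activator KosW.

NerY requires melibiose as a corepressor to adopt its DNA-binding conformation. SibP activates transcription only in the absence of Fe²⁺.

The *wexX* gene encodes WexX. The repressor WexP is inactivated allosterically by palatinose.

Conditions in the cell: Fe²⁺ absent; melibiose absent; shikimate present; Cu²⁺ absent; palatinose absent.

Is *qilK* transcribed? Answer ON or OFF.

OFF

Melibiose is absent, so NerY is inactive.
With no repressor bound, *zorP* is transcribed.
So ZorP is produced and active.
Cu²⁺ is absent, so LutT is inactive.
Required activator LutT is absent, so *wexX* is not transcribed.
So WexX is not produced.
With repressor ZorP bound, *dulV* is not transcribed.
So DulV is not produced.
Shikimate is present, so KosW is inactive.
Required activator KosW is absent, so *kulF* is not transcribed.
So KulF is not produced.
Fe²⁺ is absent, so SibP is active.
Palatinose is absent, so WexP is active.
With repressor WexP bound, *elnX* is not transcribed.
So ElnX is not produced.
No activator is available at the *qilK* promoter, so *qilK* is not transcribed.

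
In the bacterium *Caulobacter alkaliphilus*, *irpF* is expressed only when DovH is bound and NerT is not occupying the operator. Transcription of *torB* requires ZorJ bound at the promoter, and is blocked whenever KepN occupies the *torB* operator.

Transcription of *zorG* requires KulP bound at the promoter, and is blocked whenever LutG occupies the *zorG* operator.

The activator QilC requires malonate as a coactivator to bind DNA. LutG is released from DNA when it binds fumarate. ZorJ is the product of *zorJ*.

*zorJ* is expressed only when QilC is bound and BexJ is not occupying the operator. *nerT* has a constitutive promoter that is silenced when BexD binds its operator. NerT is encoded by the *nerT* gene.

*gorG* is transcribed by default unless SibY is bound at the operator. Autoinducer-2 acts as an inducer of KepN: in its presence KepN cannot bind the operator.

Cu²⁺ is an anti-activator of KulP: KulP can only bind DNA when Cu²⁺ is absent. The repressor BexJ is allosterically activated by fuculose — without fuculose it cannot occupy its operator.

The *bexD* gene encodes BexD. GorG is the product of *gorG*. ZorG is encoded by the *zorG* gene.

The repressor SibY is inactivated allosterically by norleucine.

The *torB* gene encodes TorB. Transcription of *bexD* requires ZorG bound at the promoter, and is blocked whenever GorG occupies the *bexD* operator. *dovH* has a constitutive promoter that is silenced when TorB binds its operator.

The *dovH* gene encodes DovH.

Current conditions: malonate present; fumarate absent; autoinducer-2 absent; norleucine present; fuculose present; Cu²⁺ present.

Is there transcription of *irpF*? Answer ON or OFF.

Autoinducer-2 is absent, so KepN is active.
Fuculose is present, so BexJ is active.
Malonate is present, so QilC is active.
With repressor BexJ bound, *zorJ* is not transcribed.
So ZorJ is not produced.
With repressor KepN bound, *torB* is not transcribed.
So TorB is not produced.
With no repressor bound, *dovH* is transcribed.
So DovH is produced and active.
Norleucine is present, so SibY is inactive.
With no repressor bound, *gorG* is transcribed.
So GorG is produced and active.
Fumarate is absent, so LutG is active.
Cu²⁺ is present, so KulP is inactive.
With repressor LutG bound, *zorG* is not transcribed.
So ZorG is not produced.
With repressor GorG bound, *bexD* is not transcribed.
So BexD is not produced.
With no repressor bound, *nerT* is transcribed.
So NerT is produced and active.
With repressor NerT bound, *irpF* is not transcribed.

OFF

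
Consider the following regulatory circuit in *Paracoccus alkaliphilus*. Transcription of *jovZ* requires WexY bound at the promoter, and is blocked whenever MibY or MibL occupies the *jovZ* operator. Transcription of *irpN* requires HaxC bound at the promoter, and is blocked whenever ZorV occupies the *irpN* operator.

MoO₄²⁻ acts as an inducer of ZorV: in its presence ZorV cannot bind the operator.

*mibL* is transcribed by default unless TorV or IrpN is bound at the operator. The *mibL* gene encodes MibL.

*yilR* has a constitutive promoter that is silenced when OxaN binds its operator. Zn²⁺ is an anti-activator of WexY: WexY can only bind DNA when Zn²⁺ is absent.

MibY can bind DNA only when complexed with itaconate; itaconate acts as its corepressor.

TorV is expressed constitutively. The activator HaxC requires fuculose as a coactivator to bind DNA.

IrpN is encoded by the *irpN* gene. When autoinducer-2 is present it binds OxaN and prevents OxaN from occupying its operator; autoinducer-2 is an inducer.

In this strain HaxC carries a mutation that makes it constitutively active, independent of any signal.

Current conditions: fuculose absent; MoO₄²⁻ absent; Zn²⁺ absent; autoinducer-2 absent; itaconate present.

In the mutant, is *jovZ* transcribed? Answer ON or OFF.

OFF

Itaconate is present, so MibY is active.
Zn²⁺ is absent, so WexY is active.
TorV is produced constitutively and is active.
MoO₄²⁻ is absent, so ZorV is active.
HaxC is constitutively active in this strain.
With repressor ZorV bound, *irpN* is not transcribed.
So IrpN is not produced.
With repressor TorV bound, *mibL* is not transcribed.
So MibL is not produced.
With repressor MibY bound, *jovZ* is not transcribed.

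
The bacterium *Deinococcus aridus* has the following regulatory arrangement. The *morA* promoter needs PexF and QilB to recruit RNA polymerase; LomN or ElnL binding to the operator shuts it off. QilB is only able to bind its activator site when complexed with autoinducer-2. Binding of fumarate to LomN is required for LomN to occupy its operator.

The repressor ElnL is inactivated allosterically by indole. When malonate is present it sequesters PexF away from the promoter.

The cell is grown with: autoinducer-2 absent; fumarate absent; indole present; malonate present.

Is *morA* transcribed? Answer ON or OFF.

Fumarate is absent, so LomN is inactive.
Indole is present, so ElnL is inactive.
Malonate is present, so PexF is inactive.
Autoinducer-2 is absent, so QilB is inactive.
Required activator PexF is absent, so *morA* is not transcribed.

OFF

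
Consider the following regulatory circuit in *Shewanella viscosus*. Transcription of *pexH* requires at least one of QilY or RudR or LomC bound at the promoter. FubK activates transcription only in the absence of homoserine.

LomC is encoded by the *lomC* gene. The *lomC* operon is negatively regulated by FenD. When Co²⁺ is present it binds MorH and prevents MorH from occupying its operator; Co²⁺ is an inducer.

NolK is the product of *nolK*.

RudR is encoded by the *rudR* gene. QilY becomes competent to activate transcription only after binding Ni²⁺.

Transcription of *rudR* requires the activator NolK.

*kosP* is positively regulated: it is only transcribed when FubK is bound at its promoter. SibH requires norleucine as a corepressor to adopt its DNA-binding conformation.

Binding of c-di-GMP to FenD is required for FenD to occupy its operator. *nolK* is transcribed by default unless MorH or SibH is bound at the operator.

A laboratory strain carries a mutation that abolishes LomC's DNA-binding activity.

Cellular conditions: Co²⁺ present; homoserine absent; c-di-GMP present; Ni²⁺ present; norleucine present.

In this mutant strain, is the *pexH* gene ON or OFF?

ON

Ni²⁺ is present, so QilY is active.
Co²⁺ is present, so MorH is inactive.
Norleucine is present, so SibH is active.
With repressor SibH bound, *nolK* is not transcribed.
So NolK is not produced.
Required activator NolK is absent, so *rudR* is not transcribed.
So RudR is not produced.
LomC is non-functional in this strain, so it has no effect.
Activator QilY is present, so *pexH* is transcribed.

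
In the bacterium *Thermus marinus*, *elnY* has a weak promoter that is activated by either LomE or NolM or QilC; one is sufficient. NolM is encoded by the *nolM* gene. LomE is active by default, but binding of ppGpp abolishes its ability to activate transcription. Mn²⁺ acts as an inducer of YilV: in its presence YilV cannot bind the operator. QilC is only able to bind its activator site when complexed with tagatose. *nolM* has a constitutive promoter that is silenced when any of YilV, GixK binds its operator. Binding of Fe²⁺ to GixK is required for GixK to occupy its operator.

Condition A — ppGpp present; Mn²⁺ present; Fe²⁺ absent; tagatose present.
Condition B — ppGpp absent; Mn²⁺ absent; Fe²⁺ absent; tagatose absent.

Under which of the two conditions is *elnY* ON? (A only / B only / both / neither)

Condition A:
ppGpp is present, so LomE is inactive.
Mn²⁺ is present, so YilV is inactive.
Fe²⁺ is absent, so GixK is inactive.
With no repressor bound, *nolM* is transcribed.
So NolM is produced and active.
Tagatose is present, so QilC is active.
Activator NolM is present, so *elnY* is transcribed.
→ *elnY* is ON in A.
Condition B:
ppGpp is absent, so LomE is active.
Mn²⁺ is absent, so YilV is active.
Fe²⁺ is absent, so GixK is inactive.
With repressor YilV bound, *nolM* is not transcribed.
So NolM is not produced.
Tagatose is absent, so QilC is inactive.
Activator LomE is present, so *elnY* is transcribed.
→ *elnY* is ON in B.

both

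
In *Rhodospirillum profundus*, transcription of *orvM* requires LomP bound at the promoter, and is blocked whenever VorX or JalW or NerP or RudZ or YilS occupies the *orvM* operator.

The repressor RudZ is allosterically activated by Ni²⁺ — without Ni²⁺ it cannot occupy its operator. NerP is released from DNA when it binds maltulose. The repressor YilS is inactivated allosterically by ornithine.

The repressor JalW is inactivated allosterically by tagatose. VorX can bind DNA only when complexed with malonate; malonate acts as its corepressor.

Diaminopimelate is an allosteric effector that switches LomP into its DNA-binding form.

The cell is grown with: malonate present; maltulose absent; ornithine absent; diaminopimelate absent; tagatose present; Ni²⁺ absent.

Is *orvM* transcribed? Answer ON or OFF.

OFF

Diaminopimelate is absent, so LomP is inactive.
Malonate is present, so VorX is active.
Tagatose is present, so JalW is inactive.
Maltulose is absent, so NerP is active.
Ni²⁺ is absent, so RudZ is inactive.
Ornithine is absent, so YilS is active.
With repressor VorX bound, *orvM* is not transcribed.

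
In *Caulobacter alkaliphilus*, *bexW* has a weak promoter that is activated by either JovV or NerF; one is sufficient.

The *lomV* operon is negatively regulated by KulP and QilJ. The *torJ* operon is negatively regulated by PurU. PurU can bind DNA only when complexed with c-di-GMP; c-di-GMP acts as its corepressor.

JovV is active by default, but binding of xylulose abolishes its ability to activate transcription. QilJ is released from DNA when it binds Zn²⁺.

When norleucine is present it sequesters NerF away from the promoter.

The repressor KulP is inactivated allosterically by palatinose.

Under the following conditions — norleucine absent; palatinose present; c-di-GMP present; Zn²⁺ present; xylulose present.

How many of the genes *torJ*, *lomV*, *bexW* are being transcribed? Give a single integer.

2

c-di-GMP is present, so PurU is active.
With repressor PurU bound, *torJ* is not transcribed.
→ *torJ* is OFF.
Palatinose is present, so KulP is inactive.
Zn²⁺ is present, so QilJ is inactive.
With no repressor bound, *lomV* is transcribed.
→ *lomV* is ON.
Xylulose is present, so JovV is inactive.
Norleucine is absent, so NerF is active.
Activator NerF is present, so *bexW* is transcribed.
→ *bexW* is ON.
2 of the 3 genes are transcribed.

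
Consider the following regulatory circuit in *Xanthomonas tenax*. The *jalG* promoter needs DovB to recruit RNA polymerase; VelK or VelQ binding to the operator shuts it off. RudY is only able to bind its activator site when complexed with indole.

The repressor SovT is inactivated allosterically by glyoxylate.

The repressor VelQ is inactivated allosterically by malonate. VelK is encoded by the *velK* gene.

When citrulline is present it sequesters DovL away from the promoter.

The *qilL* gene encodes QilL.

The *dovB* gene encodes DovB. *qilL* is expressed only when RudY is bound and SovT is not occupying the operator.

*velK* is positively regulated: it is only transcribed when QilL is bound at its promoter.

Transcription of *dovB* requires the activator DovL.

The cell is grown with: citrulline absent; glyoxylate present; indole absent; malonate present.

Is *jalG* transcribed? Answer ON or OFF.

ON

Glyoxylate is present, so SovT is inactive.
Indole is absent, so RudY is inactive.
Required activator RudY is absent, so *qilL* is not transcribed.
So QilL is not produced.
Required activator QilL is absent, so *velK* is not transcribed.
So VelK is not produced.
Malonate is present, so VelQ is inactive.
Citrulline is absent, so DovL is active.
No repressor is bound and DovL is active, so *dovB* is transcribed.
So DovB is produced and active.
No repressor is bound and DovB is active, so *jalG* is transcribed.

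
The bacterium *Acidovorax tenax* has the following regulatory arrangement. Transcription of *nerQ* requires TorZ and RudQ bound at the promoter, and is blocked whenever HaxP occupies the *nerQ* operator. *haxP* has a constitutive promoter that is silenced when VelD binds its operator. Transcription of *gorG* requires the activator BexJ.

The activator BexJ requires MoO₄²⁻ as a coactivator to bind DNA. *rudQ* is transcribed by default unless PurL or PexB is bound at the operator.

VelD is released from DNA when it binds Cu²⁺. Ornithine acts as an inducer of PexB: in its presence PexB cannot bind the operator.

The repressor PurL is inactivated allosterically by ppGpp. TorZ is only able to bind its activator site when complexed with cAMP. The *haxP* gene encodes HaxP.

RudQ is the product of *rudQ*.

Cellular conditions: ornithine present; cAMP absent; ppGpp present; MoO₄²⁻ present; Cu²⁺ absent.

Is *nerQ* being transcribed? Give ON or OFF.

cAMP is absent, so TorZ is inactive.
ppGpp is present, so PurL is inactive.
Ornithine is present, so PexB is inactive.
With no repressor bound, *rudQ* is transcribed.
So RudQ is produced and active.
Cu²⁺ is absent, so VelD is active.
With repressor VelD bound, *haxP* is not transcribed.
So HaxP is not produced.
Required activator TorZ is absent, so *nerQ* is not transcribed.

OFF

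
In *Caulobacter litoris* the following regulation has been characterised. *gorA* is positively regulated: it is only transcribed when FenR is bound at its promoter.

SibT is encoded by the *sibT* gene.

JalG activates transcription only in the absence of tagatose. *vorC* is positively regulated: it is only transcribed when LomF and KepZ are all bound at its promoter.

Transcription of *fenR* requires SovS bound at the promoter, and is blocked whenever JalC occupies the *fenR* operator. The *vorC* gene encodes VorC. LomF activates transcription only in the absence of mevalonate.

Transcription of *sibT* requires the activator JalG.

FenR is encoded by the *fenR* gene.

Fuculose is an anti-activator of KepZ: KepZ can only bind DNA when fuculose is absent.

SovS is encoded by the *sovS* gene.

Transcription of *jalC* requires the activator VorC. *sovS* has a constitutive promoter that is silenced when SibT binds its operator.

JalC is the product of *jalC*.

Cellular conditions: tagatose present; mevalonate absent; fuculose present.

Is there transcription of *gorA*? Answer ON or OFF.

Tagatose is present, so JalG is inactive.
Required activator JalG is absent, so *sibT* is not transcribed.
So SibT is not produced.
With no repressor bound, *sovS* is transcribed.
So SovS is produced and active.
Mevalonate is absent, so LomF is active.
Fuculose is present, so KepZ is inactive.
Required activator KepZ is absent, so *vorC* is not transcribed.
So VorC is not produced.
Required activator VorC is absent, so *jalC* is not transcribed.
So JalC is not produced.
No repressor is bound and SovS is active, so *fenR* is transcribed.
So FenR is produced and active.
No repressor is bound and FenR is active, so *gorA* is transcribed.

ON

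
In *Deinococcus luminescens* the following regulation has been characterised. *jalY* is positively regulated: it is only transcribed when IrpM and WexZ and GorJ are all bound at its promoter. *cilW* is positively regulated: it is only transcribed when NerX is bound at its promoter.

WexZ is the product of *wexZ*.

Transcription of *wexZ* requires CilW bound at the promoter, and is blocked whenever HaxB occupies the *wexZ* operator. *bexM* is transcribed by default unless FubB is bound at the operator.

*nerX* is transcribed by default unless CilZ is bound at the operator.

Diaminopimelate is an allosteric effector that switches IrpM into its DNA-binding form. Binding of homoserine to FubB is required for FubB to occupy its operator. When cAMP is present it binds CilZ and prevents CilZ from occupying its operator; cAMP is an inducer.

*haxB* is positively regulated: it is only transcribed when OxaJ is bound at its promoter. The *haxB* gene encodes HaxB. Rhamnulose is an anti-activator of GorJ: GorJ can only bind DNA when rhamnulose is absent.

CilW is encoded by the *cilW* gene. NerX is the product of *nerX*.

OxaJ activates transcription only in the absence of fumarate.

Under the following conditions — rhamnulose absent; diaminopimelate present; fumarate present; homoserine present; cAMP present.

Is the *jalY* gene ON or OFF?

ON

Diaminopimelate is present, so IrpM is active.
Fumarate is present, so OxaJ is inactive.
Required activator OxaJ is absent, so *haxB* is not transcribed.
So HaxB is not produced.
cAMP is present, so CilZ is inactive.
With no repressor bound, *nerX* is transcribed.
So NerX is produced and active.
No repressor is bound and NerX is active, so *cilW* is transcribed.
So CilW is produced and active.
No repressor is bound and CilW is active, so *wexZ* is transcribed.
So WexZ is produced and active.
Rhamnulose is absent, so GorJ is active.
No repressor is bound and IrpM and WexZ and GorJ are active, so *jalY* is transcribed.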